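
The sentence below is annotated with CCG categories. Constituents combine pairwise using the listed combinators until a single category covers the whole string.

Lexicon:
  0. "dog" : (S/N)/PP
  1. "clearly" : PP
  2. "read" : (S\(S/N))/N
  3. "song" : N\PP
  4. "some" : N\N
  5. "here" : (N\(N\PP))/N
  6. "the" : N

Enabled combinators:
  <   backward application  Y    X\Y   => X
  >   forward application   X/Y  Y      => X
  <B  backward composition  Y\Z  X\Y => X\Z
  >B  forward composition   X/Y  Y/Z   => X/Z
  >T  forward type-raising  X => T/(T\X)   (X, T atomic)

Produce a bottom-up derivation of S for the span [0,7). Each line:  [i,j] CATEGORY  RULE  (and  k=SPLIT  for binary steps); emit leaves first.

[0,7] S   <
  [0,2] S/N   >
    [0,1] "dog" : (S/N)/PP
    [1,2] "clearly" : PP
  [2,7] S\(S/N)   >
    [2,3] "read" : (S\(S/N))/N
    [3,7] N   <
      [3,5] N\PP   <B
        [3,4] "song" : N\PP
        [4,5] "some" : N\N
      [5,7] N\(N\PP)   >
        [5,6] "here" : (N\(N\PP))/N
        [6,7] "the" : N

[0,1] (S/N)/PP  lex  "dog"
[1,2] PP  lex  "clearly"
[0,2] S/N  >  k=1
[2,3] (S\(S/N))/N  lex  "read"
[3,4] N\PP  lex  "song"
[4,5] N\N  lex  "some"
[3,5] N\PP  <B  k=4
[5,6] (N\(N\PP))/N  lex  "here"
[6,7] N  lex  "the"
[5,7] N\(N\PP)  >  k=6
[3,7] N  <  k=5
[2,7] S\(S/N)  >  k=3
[0,7] S  <  k=2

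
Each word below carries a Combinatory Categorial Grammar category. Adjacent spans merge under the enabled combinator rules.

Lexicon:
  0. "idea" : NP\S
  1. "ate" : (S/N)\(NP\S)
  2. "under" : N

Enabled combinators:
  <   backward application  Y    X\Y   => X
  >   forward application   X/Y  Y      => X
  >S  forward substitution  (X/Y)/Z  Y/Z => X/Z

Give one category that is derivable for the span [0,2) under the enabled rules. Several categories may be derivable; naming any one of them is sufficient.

[0,3] S   >
  [0,2] S/N   <
    [0,1] "idea" : NP\S
    [1,2] "ate" : (S/N)\(NP\S)
  [2,3] "under" : N

S/N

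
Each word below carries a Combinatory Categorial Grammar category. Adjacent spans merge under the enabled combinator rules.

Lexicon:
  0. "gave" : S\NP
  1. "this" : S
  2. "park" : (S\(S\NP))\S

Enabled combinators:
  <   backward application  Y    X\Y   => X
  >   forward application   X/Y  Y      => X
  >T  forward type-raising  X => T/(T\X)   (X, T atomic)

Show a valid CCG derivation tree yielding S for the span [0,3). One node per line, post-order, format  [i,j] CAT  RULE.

[0,1] S\NP  lex  "gave"
[1,2] S  lex  "this"
[2,3] (S\(S\NP))\S  lex  "park"
[1,3] S\(S\NP)  <  k=2
[0,3] S  <  k=1

[0,3] S   <
  [0,1] "gave" : S\NP
  [1,3] S\(S\NP)   <
    [1,2] "this" : S
    [2,3] "park" : (S\(S\NP))\S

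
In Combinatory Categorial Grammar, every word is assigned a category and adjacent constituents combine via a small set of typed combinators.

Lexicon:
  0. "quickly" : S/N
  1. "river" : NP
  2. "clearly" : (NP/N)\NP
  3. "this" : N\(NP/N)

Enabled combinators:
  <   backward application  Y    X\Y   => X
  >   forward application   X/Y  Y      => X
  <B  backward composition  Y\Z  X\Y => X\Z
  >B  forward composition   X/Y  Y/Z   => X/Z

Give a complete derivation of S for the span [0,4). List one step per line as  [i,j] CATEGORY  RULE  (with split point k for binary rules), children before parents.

[0,4] S   >
  [0,1] "quickly" : S/N
  [1,4] N   <
    [1,2] "river" : NP
    [2,4] N\NP   <B
      [2,3] "clearly" : (NP/N)\NP
      [3,4] "this" : N\(NP/N)

[0,1] S/N  lex  "quickly"
[1,2] NP  lex  "river"
[2,3] (NP/N)\NP  lex  "clearly"
[3,4] N\(NP/N)  lex  "this"
[2,4] N\NP  <B  k=3
[1,4] N  <  k=2
[0,4] S  >  k=1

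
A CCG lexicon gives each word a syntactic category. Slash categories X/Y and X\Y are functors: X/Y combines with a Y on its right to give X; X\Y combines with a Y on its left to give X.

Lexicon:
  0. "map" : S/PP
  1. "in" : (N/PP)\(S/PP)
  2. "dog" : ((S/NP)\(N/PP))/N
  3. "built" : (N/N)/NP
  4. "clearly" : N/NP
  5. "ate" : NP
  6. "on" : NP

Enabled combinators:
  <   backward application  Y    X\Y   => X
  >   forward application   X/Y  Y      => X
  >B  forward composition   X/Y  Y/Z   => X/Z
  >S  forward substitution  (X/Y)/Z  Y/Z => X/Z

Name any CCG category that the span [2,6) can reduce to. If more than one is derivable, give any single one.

(S/NP)\(N/PP)

[0,7] S   >
  [0,6] S/NP   <
    [0,2] N/PP   <
      [0,1] "map" : S/PP
      [1,2] "in" : (N/PP)\(S/PP)
    [2,6] (S/NP)\(N/PP)   >
      [2,3] "dog" : ((S/NP)\(N/PP))/N
      [3,6] N   >
        [3,5] N/NP   >S
          [3,4] "built" : (N/N)/NP
          [4,5] "clearly" : N/NP
        [5,6] "ate" : NP
  [6,7] "on" : NP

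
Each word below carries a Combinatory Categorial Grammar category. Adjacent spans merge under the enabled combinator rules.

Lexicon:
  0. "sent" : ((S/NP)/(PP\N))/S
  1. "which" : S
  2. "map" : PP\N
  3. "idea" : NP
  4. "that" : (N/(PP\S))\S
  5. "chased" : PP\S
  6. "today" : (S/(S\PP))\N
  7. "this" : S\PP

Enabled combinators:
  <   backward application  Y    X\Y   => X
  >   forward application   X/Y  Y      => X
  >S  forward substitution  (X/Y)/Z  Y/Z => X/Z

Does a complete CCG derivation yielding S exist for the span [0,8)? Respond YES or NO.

[0,8] S   >
  [0,7] S/(S\PP)   <
    [0,6] N   >
      [0,5] N/(PP\S)   <
        [0,4] S   >
          [0,3] S/NP   >
            [0,2] (S/NP)/(PP\N)   >
              [0,1] "sent" : ((S/NP)/(PP\N))/S
              [1,2] "which" : S
            [2,3] "map" : PP\N
          [3,4] "idea" : NP
        [4,5] "that" : (N/(PP\S))\S
      [5,6] "chased" : PP\S
    [6,7] "today" : (S/(S\PP))\N
  [7,8] "this" : S\PP

YES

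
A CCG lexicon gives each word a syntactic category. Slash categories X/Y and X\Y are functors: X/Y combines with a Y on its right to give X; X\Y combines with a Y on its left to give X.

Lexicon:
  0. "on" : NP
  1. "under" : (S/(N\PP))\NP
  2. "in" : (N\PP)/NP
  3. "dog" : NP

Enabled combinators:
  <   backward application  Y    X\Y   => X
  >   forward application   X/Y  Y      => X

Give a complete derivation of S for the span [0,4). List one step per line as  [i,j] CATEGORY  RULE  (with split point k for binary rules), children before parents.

[0,4] S   >
  [0,2] S/(N\PP)   <
    [0,1] "on" : NP
    [1,2] "under" : (S/(N\PP))\NP
  [2,4] N\PP   >
    [2,3] "in" : (N\PP)/NP
    [3,4] "dog" : NP

[0,1] NP  lex  "on"
[1,2] (S/(N\PP))\NP  lex  "under"
[0,2] S/(N\PP)  <  k=1
[2,3] (N\PP)/NP  lex  "in"
[3,4] NP  lex  "dog"
[2,4] N\PP  >  k=3
[0,4] S  >  k=2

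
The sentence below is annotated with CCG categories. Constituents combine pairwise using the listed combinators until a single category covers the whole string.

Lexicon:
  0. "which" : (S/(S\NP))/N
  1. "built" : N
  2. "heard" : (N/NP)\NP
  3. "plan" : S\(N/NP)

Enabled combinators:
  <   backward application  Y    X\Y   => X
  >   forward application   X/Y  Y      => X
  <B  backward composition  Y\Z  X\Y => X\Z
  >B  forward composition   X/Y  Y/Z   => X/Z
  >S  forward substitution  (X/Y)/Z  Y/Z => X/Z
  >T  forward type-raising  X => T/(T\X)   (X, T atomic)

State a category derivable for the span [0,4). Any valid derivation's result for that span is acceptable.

S

[0,4] S   >
  [0,2] S/(S\NP)   >
    [0,1] "which" : (S/(S\NP))/N
    [1,2] "built" : N
  [2,4] S\NP   <B
    [2,3] "heard" : (N/NP)\NP
    [3,4] "plan" : S\(N/NP)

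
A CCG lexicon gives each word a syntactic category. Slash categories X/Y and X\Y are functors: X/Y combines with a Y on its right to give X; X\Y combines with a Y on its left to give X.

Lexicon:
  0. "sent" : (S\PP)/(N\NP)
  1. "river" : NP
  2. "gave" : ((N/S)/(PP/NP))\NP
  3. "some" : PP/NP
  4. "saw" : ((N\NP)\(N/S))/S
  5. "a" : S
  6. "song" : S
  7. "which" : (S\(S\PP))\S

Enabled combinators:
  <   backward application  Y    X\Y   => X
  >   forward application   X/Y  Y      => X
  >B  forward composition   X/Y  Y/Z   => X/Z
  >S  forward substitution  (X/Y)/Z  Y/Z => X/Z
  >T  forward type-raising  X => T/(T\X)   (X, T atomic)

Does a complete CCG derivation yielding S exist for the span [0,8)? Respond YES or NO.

[0,8] S   <
  [0,6] S\PP   >
    [0,1] "sent" : (S\PP)/(N\NP)
    [1,6] N\NP   <
      [1,4] N/S   >
        [1,3] (N/S)/(PP/NP)   <
          [1,2] "river" : NP
          [2,3] "gave" : ((N/S)/(PP/NP))\NP
        [3,4] "some" : PP/NP
      [4,6] (N\NP)\(N/S)   >
        [4,5] "saw" : ((N\NP)\(N/S))/S
        [5,6] "a" : S
  [6,8] S\(S\PP)   <
    [6,7] "song" : S
    [7,8] "which" : (S\(S\PP))\S

YES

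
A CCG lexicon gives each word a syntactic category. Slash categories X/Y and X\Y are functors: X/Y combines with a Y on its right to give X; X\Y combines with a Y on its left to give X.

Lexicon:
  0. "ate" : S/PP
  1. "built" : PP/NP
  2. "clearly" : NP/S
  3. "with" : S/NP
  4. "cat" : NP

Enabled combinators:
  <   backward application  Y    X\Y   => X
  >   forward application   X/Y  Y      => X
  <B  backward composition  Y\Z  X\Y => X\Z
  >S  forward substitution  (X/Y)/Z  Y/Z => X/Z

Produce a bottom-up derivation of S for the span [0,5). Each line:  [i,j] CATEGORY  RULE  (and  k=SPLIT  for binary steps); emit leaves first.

[0,1] S/PP  lex  "ate"
[1,2] PP/NP  lex  "built"
[2,3] NP/S  lex  "clearly"
[3,4] S/NP  lex  "with"
[4,5] NP  lex  "cat"
[3,5] S  >  k=4
[2,5] NP  >  k=3
[1,5] PP  >  k=2
[0,5] S  >  k=1

[0,5] S   >
  [0,1] "ate" : S/PP
  [1,5] PP   >
    [1,2] "built" : PP/NP
    [2,5] NP   >
      [2,3] "clearly" : NP/S
      [3,5] S   >
        [3,4] "with" : S/NP
        [4,5] "cat" : NP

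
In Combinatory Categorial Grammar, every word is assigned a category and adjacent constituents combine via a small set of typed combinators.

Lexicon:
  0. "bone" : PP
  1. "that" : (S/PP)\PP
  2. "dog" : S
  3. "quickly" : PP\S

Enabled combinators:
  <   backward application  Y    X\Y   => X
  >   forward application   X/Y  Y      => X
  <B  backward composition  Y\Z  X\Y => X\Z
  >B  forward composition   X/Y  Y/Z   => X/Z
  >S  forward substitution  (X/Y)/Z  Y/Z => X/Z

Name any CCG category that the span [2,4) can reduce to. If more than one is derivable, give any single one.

[0,4] S   >
  [0,2] S/PP   <
    [0,1] "bone" : PP
    [1,2] "that" : (S/PP)\PP
  [2,4] PP   <
    [2,3] "dog" : S
    [3,4] "quickly" : PP\S

PP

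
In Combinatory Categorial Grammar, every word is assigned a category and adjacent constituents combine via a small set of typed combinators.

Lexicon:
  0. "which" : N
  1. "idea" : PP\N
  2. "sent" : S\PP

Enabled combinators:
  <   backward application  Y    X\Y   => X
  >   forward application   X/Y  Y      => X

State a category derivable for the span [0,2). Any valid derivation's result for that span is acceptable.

[0,3] S   <
  [0,2] PP   <
    [0,1] "which" : N
    [1,2] "idea" : PP\N
  [2,3] "sent" : S\PP

PP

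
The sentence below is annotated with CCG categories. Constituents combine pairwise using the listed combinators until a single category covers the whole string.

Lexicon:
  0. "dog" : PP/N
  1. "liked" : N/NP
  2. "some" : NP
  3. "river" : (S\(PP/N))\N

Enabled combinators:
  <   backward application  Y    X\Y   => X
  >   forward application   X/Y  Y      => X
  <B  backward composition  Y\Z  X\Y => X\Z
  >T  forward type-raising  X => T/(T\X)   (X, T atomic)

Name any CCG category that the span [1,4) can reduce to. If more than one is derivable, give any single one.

[0,4] S   <
  [0,1] "dog" : PP/N
  [1,4] S\(PP/N)   <
    [1,3] N   >
      [1,2] "liked" : N/NP
      [2,3] "some" : NP
    [3,4] "river" : (S\(PP/N))\N

S\(PP/N)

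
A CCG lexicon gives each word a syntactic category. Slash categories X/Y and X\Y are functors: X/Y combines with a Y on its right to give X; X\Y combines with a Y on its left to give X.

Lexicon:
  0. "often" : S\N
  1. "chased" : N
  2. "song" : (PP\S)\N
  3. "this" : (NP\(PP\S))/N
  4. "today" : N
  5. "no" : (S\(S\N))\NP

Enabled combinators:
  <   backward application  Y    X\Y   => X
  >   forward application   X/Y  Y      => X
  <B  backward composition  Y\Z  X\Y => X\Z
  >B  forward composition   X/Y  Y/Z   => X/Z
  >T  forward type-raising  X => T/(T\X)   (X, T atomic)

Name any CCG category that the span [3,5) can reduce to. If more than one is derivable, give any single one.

[0,6] S   <
  [0,1] "often" : S\N
  [1,6] S\(S\N)   <
    [1,5] NP   <
      [1,2] "chased" : N
      [2,5] NP\N   <B
        [2,3] "song" : (PP\S)\N
        [3,5] NP\(PP\S)   >
          [3,4] "this" : (NP\(PP\S))/N
          [4,5] "today" : N
    [5,6] "no" : (S\(S\N))\NP

NP\(PP\S)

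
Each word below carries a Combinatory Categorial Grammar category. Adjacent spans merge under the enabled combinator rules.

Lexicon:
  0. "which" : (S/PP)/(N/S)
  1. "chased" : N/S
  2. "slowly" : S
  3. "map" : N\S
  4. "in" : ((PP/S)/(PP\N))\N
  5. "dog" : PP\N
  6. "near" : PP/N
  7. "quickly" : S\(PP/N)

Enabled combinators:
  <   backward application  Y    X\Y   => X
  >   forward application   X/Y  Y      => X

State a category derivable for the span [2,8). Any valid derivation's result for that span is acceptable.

[0,8] S   >
  [0,2] S/PP   >
    [0,1] "which" : (S/PP)/(N/S)
    [1,2] "chased" : N/S
  [2,8] PP   >
    [2,6] PP/S   >
      [2,5] (PP/S)/(PP\N)   <
        [2,4] N   <
          [2,3] "slowly" : S
          [3,4] "map" : N\S
        [4,5] "in" : ((PP/S)/(PP\N))\N
      [5,6] "dog" : PP\N
    [6,8] S   <
      [6,7] "near" : PP/N
      [7,8] "quickly" : S\(PP/N)

PP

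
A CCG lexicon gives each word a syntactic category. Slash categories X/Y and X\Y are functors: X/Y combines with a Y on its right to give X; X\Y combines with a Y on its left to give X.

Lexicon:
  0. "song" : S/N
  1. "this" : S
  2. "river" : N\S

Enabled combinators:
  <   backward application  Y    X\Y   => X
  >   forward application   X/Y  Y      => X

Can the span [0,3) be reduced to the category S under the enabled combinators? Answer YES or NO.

YES

[0,3] S   >
  [0,1] "song" : S/N
  [1,3] N   <
    [1,2] "this" : S
    [2,3] "river" : N\S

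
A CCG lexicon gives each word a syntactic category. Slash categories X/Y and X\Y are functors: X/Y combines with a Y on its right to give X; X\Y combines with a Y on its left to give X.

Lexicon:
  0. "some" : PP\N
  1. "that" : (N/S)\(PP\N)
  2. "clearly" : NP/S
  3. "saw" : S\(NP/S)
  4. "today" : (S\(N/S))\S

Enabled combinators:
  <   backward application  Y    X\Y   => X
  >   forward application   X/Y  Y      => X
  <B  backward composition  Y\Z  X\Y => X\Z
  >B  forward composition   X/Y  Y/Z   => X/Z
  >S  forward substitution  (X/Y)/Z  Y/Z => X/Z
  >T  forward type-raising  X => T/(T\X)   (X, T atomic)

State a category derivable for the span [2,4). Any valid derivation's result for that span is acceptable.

S

[0,5] S   <
  [0,2] N/S   <
    [0,1] "some" : PP\N
    [1,2] "that" : (N/S)\(PP\N)
  [2,5] S\(N/S)   <
    [2,4] S   <
      [2,3] "clearly" : NP/S
      [3,4] "saw" : S\(NP/S)
    [4,5] "today" : (S\(N/S))\S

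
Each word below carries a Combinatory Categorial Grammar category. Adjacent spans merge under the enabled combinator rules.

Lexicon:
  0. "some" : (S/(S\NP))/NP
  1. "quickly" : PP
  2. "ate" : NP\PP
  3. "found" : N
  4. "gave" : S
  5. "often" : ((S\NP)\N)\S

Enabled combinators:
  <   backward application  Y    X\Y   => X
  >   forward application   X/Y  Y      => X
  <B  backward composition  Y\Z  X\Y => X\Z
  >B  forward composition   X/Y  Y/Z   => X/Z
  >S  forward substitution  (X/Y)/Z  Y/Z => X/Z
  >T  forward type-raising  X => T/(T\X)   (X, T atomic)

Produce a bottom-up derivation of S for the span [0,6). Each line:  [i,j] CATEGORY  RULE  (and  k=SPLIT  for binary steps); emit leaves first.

[0,1] (S/(S\NP))/NP  lex  "some"
[1,2] PP  lex  "quickly"
[1,2] NP/(NP\PP)  >T
[2,3] NP\PP  lex  "ate"
[1,3] NP  >  k=2
[0,3] S/(S\NP)  >  k=1
[3,4] N  lex  "found"
[4,5] S  lex  "gave"
[5,6] ((S\NP)\N)\S  lex  "often"
[4,6] (S\NP)\N  <  k=5
[3,6] S\NP  <  k=4
[0,6] S  >  k=3

[0,6] S   >
  [0,3] S/(S\NP)   >
    [0,1] "some" : (S/(S\NP))/NP
    [1,3] NP   >
      [1,2] NP/(NP\PP)   >T
        [1,2] "quickly" : PP
      [2,3] "ate" : NP\PP
  [3,6] S\NP   <
    [3,4] "found" : N
    [4,6] (S\NP)\N   <
      [4,5] "gave" : S
      [5,6] "often" : ((S\NP)\N)\S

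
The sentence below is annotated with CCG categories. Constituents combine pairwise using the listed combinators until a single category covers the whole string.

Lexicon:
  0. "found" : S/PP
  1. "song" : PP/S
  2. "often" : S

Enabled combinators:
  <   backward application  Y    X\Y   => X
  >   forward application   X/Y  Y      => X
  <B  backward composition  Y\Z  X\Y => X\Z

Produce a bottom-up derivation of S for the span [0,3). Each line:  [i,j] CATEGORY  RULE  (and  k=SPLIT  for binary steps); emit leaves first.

[0,3] S   >
  [0,1] "found" : S/PP
  [1,3] PP   >
    [1,2] "song" : PP/S
    [2,3] "often" : S

[0,1] S/PP  lex  "found"
[1,2] PP/S  lex  "song"
[2,3] S  lex  "often"
[1,3] PP  >  k=2
[0,3] S  >  k=1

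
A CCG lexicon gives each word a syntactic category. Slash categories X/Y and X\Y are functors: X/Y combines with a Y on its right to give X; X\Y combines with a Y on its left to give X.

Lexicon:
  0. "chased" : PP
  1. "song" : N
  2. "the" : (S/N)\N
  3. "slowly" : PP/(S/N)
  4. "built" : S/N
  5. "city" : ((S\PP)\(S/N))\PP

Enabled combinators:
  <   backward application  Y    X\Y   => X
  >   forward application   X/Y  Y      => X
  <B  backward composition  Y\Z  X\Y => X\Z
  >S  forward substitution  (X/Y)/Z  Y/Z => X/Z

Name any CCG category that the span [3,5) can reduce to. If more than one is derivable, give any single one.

PP

[0,6] S   <
  [0,1] "chased" : PP
  [1,6] S\PP   <
    [1,3] S/N   <
      [1,2] "song" : N
      [2,3] "the" : (S/N)\N
    [3,6] (S\PP)\(S/N)   <
      [3,5] PP   >
        [3,4] "slowly" : PP/(S/N)
        [4,5] "built" : S/N
      [5,6] "city" : ((S\PP)\(S/N))\PP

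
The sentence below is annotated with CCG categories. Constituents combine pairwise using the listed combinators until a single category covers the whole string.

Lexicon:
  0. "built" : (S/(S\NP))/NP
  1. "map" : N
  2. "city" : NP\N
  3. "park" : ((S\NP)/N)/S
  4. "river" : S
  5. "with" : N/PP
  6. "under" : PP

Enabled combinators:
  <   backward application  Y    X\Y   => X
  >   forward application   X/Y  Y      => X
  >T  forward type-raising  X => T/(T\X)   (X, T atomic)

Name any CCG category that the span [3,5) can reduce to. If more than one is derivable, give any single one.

[0,7] S   >
  [0,3] S/(S\NP)   >
    [0,1] "built" : (S/(S\NP))/NP
    [1,3] NP   >
      [1,2] NP/(NP\N)   >T
        [1,2] "map" : N
      [2,3] "city" : NP\N
  [3,7] S\NP   >
    [3,5] (S\NP)/N   >
      [3,4] "park" : ((S\NP)/N)/S
      [4,5] "river" : S
    [5,7] N   >
      [5,6] "with" : N/PP
      [6,7] "under" : PP

(S\NP)/N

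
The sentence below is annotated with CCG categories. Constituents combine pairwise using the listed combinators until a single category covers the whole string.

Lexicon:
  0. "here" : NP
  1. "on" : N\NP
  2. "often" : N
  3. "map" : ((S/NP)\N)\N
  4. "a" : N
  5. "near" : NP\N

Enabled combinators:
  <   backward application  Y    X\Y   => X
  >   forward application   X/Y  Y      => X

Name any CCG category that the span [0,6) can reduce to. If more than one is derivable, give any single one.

[0,6] S   >
  [0,4] S/NP   <
    [0,2] N   <
      [0,1] "here" : NP
      [1,2] "on" : N\NP
    [2,4] (S/NP)\N   <
      [2,3] "often" : N
      [3,4] "map" : ((S/NP)\N)\N
  [4,6] NP   <
    [4,5] "a" : N
    [5,6] "near" : NP\N

S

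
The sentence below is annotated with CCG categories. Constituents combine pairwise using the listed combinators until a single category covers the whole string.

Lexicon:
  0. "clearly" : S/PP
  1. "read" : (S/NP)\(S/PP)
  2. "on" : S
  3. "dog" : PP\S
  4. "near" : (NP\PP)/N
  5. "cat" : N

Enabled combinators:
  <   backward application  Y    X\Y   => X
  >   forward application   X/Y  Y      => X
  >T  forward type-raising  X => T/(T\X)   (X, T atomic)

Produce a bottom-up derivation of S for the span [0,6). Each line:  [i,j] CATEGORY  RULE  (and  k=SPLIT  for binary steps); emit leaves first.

[0,1] S/PP  lex  "clearly"
[1,2] (S/NP)\(S/PP)  lex  "read"
[0,2] S/NP  <  k=1
[2,3] S  lex  "on"
[2,3] PP/(PP\S)  >T
[3,4] PP\S  lex  "dog"
[2,4] PP  >  k=3
[4,5] (NP\PP)/N  lex  "near"
[5,6] N  lex  "cat"
[4,6] NP\PP  >  k=5
[2,6] NP  <  k=4
[0,6] S  >  k=2

[0,6] S   >
  [0,2] S/NP   <
    [0,1] "clearly" : S/PP
    [1,2] "read" : (S/NP)\(S/PP)
  [2,6] NP   <
    [2,4] PP   >
      [2,3] PP/(PP\S)   >T
        [2,3] "on" : S
      [3,4] "dog" : PP\S
    [4,6] NP\PP   >
      [4,5] "near" : (NP\PP)/N
      [5,6] "cat" : N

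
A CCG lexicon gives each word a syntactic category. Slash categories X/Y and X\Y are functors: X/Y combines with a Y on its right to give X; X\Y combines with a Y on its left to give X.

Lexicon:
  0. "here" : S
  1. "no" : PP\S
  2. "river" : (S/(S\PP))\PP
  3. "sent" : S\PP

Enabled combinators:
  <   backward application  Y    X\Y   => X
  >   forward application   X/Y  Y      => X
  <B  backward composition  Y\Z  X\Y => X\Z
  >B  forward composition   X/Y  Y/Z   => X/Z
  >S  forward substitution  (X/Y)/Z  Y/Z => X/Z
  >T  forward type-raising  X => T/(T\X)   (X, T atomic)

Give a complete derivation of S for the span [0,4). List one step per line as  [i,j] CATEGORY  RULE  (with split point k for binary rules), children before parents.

[0,4] S   >
  [0,3] S/(S\PP)   <
    [0,2] PP   <
      [0,1] "here" : S
      [1,2] "no" : PP\S
    [2,3] "river" : (S/(S\PP))\PP
  [3,4] "sent" : S\PP

[0,1] S  lex  "here"
[1,2] PP\S  lex  "no"
[0,2] PP  <  k=1
[2,3] (S/(S\PP))\PP  lex  "river"
[0,3] S/(S\PP)  <  k=2
[3,4] S\PP  lex  "sent"
[0,4] S  >  k=3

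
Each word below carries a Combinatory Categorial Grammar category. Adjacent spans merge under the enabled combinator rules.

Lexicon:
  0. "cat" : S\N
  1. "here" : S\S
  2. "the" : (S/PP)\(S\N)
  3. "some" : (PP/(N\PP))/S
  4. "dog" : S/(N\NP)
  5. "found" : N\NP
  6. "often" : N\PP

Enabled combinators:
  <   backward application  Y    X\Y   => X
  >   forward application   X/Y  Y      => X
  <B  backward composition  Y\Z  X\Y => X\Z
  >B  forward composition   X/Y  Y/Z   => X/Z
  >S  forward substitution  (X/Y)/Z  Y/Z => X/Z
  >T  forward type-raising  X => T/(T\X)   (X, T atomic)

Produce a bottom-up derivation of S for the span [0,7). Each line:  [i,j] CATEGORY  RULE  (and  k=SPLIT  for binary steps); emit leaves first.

[0,1] S\N  lex  "cat"
[1,2] S\S  lex  "here"
[0,2] S\N  <B  k=1
[2,3] (S/PP)\(S\N)  lex  "the"
[0,3] S/PP  <  k=2
[3,4] (PP/(N\PP))/S  lex  "some"
[4,5] S/(N\NP)  lex  "dog"
[5,6] N\NP  lex  "found"
[4,6] S  >  k=5
[3,6] PP/(N\PP)  >  k=4
[6,7] N\PP  lex  "often"
[3,7] PP  >  k=6
[0,7] S  >  k=3

[0,7] S   >
  [0,3] S/PP   <
    [0,2] S\N   <B
      [0,1] "cat" : S\N
      [1,2] "here" : S\S
    [2,3] "the" : (S/PP)\(S\N)
  [3,7] PP   >
    [3,6] PP/(N\PP)   >
      [3,4] "some" : (PP/(N\PP))/S
      [4,6] S   >
        [4,5] "dog" : S/(N\NP)
        [5,6] "found" : N\NP
    [6,7] "often" : N\PP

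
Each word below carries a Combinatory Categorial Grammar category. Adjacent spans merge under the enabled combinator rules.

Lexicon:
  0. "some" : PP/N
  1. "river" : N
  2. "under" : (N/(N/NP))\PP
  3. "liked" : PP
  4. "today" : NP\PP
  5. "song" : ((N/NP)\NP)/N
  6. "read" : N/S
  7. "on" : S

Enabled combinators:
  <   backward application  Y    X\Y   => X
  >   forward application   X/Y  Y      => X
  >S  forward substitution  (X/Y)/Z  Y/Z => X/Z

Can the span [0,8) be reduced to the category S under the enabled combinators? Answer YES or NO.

NO

PP/N N (N/(N/NP))\PP PP NP\PP ((N/NP)\NP)/N N/S S
CKY chart[0,8] = {N}; S ∉ chart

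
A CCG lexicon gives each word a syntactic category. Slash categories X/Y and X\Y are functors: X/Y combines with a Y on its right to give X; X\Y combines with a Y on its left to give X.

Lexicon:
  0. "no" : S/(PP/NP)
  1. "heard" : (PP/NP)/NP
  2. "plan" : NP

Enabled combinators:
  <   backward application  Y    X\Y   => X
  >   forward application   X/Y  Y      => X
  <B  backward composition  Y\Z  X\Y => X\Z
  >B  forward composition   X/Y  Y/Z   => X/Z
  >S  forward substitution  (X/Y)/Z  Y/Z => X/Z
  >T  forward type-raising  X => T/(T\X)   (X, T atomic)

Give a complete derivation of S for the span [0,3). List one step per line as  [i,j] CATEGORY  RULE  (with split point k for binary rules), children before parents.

[0,1] S/(PP/NP)  lex  "no"
[1,2] (PP/NP)/NP  lex  "heard"
[0,2] S/NP  >B  k=1
[2,3] NP  lex  "plan"
[0,3] S  >  k=2

[0,3] S   >
  [0,2] S/NP   >B
    [0,1] "no" : S/(PP/NP)
    [1,2] "heard" : (PP/NP)/NP
  [2,3] "plan" : NP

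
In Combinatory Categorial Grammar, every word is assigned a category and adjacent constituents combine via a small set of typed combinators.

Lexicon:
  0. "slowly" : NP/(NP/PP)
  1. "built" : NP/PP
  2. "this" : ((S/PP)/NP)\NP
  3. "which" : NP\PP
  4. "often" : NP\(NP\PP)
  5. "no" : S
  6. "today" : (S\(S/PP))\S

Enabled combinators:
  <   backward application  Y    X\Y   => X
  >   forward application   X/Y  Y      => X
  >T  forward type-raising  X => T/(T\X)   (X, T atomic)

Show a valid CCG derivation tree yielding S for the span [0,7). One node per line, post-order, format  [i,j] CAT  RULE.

[0,1] NP/(NP/PP)  lex  "slowly"
[1,2] NP/PP  lex  "built"
[0,2] NP  >  k=1
[2,3] ((S/PP)/NP)\NP  lex  "this"
[0,3] (S/PP)/NP  <  k=2
[3,4] NP\PP  lex  "which"
[4,5] NP\(NP\PP)  lex  "often"
[3,5] NP  <  k=4
[0,5] S/PP  >  k=3
[5,6] S  lex  "no"
[6,7] (S\(S/PP))\S  lex  "today"
[5,7] S\(S/PP)  <  k=6
[0,7] S  <  k=5

[0,7] S   <
  [0,5] S/PP   >
    [0,3] (S/PP)/NP   <
      [0,2] NP   >
        [0,1] "slowly" : NP/(NP/PP)
        [1,2] "built" : NP/PP
      [2,3] "this" : ((S/PP)/NP)\NP
    [3,5] NP   <
      [3,4] "which" : NP\PP
      [4,5] "often" : NP\(NP\PP)
  [5,7] S\(S/PP)   <
    [5,6] "no" : S
    [6,7] "today" : (S\(S/PP))\S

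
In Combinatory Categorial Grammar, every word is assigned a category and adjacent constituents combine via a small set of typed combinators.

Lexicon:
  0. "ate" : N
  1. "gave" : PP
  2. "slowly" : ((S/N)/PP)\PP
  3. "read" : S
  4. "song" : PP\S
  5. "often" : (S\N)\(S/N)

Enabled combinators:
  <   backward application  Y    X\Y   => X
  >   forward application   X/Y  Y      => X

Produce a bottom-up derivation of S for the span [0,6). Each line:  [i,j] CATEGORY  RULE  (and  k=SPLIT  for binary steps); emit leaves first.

[0,1] N  lex  "ate"
[1,2] PP  lex  "gave"
[2,3] ((S/N)/PP)\PP  lex  "slowly"
[1,3] (S/N)/PP  <  k=2
[3,4] S  lex  "read"
[4,5] PP\S  lex  "song"
[3,5] PP  <  k=4
[1,5] S/N  >  k=3
[5,6] (S\N)\(S/N)  lex  "often"
[1,6] S\N  <  k=5
[0,6] S  <  k=1

[0,6] S   <
  [0,1] "ate" : N
  [1,6] S\N   <
    [1,5] S/N   >
      [1,3] (S/N)/PP   <
        [1,2] "gave" : PP
        [2,3] "slowly" : ((S/N)/PP)\PP
      [3,5] PP   <
        [3,4] "read" : S
        [4,5] "song" : PP\S
    [5,6] "often" : (S\N)\(S/N)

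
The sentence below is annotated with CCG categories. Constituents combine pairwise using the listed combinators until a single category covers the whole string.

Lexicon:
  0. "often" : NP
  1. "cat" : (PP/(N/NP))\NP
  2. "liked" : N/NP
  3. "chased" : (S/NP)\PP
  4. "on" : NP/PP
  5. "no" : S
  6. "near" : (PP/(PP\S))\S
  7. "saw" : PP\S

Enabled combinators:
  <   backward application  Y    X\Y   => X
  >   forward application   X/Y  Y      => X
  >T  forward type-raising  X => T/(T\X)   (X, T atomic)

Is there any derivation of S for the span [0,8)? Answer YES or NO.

[0,8] S   >
  [0,4] S/NP   <
    [0,3] PP   >
      [0,2] PP/(N/NP)   <
        [0,1] "often" : NP
        [1,2] "cat" : (PP/(N/NP))\NP
      [2,3] "liked" : N/NP
    [3,4] "chased" : (S/NP)\PP
  [4,8] NP   >
    [4,5] "on" : NP/PP
    [5,8] PP   >
      [5,7] PP/(PP\S)   <
        [5,6] "no" : S
        [6,7] "near" : (PP/(PP\S))\S
      [7,8] "saw" : PP\S

YES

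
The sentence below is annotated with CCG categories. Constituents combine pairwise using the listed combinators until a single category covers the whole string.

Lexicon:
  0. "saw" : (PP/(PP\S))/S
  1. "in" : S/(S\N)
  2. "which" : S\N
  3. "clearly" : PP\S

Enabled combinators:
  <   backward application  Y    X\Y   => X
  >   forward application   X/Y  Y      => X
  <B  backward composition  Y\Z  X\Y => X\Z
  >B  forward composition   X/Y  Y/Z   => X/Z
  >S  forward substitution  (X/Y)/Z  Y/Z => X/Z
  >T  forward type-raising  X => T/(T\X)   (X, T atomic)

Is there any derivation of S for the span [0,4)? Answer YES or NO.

NO

(PP/(PP\S))/S S/(S\N) S\N PP\S
CKY chart[0,4] = {(PP/(PP\S))/(S\PP), N/(N\PP), NP/(NP\PP), PP, PP/(PP\PP), S/(S\PP)}; S ∉ chart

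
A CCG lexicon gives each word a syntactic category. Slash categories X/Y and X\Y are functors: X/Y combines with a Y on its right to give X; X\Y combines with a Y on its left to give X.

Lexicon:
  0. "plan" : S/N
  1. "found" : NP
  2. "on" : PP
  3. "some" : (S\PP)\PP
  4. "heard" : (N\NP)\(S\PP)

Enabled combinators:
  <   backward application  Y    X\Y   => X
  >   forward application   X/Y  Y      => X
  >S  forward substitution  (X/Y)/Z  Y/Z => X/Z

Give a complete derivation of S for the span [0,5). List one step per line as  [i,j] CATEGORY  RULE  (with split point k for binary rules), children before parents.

[0,5] S   >
  [0,1] "plan" : S/N
  [1,5] N   <
    [1,2] "found" : NP
    [2,5] N\NP   <
      [2,4] S\PP   <
        [2,3] "on" : PP
        [3,4] "some" : (S\PP)\PP
      [4,5] "heard" : (N\NP)\(S\PP)

[0,1] S/N  lex  "plan"
[1,2] NP  lex  "found"
[2,3] PP  lex  "on"
[3,4] (S\PP)\PP  lex  "some"
[2,4] S\PP  <  k=3
[4,5] (N\NP)\(S\PP)  lex  "heard"
[2,5] N\NP  <  k=4
[1,5] N  <  k=2
[0,5] S  >  k=1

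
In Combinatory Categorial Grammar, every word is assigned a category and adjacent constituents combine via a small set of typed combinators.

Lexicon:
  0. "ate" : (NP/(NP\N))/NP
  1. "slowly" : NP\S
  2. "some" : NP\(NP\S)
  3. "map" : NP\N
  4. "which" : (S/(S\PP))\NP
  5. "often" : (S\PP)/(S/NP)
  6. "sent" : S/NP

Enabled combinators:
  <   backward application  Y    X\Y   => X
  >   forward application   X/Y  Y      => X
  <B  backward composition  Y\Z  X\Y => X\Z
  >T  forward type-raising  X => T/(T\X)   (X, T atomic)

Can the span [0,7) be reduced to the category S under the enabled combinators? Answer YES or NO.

[0,7] S   >
  [0,5] S/(S\PP)   <
    [0,4] NP   >
      [0,3] NP/(NP\N)   >
        [0,1] "ate" : (NP/(NP\N))/NP
        [1,3] NP   <
          [1,2] "slowly" : NP\S
          [2,3] "some" : NP\(NP\S)
      [3,4] "map" : NP\N
    [4,5] "which" : (S/(S\PP))\NP
  [5,7] S\PP   >
    [5,6] "often" : (S\PP)/(S/NP)
    [6,7] "sent" : S/NP

YES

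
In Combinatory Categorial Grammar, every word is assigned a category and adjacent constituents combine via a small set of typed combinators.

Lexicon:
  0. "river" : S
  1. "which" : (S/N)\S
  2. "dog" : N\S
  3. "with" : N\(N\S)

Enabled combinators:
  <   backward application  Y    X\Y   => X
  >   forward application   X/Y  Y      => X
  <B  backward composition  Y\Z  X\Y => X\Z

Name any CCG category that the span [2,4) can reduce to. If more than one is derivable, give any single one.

[0,4] S   >
  [0,2] S/N   <
    [0,1] "river" : S
    [1,2] "which" : (S/N)\S
  [2,4] N   <
    [2,3] "dog" : N\S
    [3,4] "with" : N\(N\S)

N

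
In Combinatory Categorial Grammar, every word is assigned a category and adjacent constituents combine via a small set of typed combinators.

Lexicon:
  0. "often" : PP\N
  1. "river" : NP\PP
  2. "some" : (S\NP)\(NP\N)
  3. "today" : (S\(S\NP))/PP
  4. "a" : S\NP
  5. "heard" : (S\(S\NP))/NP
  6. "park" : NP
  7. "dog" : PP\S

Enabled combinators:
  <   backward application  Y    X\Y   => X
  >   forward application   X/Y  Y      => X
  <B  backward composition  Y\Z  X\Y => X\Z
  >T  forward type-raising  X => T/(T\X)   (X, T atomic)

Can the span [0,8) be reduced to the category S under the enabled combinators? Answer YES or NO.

[0,8] S   <
  [0,3] S\NP   <
    [0,2] NP\N   <B
      [0,1] "often" : PP\N
      [1,2] "river" : NP\PP
    [2,3] "some" : (S\NP)\(NP\N)
  [3,8] S\(S\NP)   >
    [3,4] "today" : (S\(S\NP))/PP
    [4,8] PP   <
      [4,7] S   <
        [4,5] "a" : S\NP
        [5,7] S\(S\NP)   >
          [5,6] "heard" : (S\(S\NP))/NP
          [6,7] "park" : NP
      [7,8] "dog" : PP\S

YES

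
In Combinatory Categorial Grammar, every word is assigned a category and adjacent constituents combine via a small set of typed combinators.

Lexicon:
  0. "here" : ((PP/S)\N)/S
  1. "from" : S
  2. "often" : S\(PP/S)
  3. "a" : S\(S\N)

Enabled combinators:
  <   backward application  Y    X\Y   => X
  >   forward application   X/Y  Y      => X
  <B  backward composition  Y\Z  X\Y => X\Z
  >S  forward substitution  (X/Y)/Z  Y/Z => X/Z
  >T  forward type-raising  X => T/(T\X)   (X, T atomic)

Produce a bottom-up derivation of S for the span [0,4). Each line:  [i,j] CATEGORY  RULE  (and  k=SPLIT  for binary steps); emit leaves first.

[0,1] ((PP/S)\N)/S  lex  "here"
[1,2] S  lex  "from"
[0,2] (PP/S)\N  >  k=1
[2,3] S\(PP/S)  lex  "often"
[0,3] S\N  <B  k=2
[3,4] S\(S\N)  lex  "a"
[0,4] S  <  k=3

[0,4] S   <
  [0,3] S\N   <B
    [0,2] (PP/S)\N   >
      [0,1] "here" : ((PP/S)\N)/S
      [1,2] "from" : S
    [2,3] "often" : S\(PP/S)
  [3,4] "a" : S\(S\N)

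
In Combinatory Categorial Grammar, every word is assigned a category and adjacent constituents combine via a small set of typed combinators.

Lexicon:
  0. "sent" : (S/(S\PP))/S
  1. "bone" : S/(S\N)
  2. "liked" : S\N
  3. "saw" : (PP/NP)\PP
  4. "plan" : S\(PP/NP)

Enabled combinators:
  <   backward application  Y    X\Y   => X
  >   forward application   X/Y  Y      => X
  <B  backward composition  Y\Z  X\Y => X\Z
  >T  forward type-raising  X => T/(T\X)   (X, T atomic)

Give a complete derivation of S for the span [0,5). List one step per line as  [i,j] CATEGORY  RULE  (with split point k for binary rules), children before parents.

[0,5] S   >
  [0,3] S/(S\PP)   >
    [0,1] "sent" : (S/(S\PP))/S
    [1,3] S   >
      [1,2] "bone" : S/(S\N)
      [2,3] "liked" : S\N
  [3,5] S\PP   <B
    [3,4] "saw" : (PP/NP)\PP
    [4,5] "plan" : S\(PP/NP)

[0,1] (S/(S\PP))/S  lex  "sent"
[1,2] S/(S\N)  lex  "bone"
[2,3] S\N  lex  "liked"
[1,3] S  >  k=2
[0,3] S/(S\PP)  >  k=1
[3,4] (PP/NP)\PP  lex  "saw"
[4,5] S\(PP/NP)  lex  "plan"
[3,5] S\PP  <B  k=4
[0,5] S  >  k=3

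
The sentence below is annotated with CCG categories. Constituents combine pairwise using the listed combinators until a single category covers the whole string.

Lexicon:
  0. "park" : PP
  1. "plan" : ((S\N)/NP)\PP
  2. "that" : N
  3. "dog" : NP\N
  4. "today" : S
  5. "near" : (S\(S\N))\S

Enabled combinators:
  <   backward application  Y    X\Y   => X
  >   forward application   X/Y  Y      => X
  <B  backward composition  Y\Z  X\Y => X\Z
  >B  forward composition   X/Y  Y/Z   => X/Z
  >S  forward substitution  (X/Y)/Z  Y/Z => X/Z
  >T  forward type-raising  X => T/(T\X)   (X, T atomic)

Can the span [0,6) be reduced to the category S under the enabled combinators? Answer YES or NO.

YES

[0,6] S   <
  [0,4] S\N   >
    [0,2] (S\N)/NP   <
      [0,1] "park" : PP
      [1,2] "plan" : ((S\N)/NP)\PP
    [2,4] NP   >
      [2,3] NP/(NP\N)   >T
        [2,3] "that" : N
      [3,4] "dog" : NP\N
  [4,6] S\(S\N)   <
    [4,5] "today" : S
    [5,6] "near" : (S\(S\N))\S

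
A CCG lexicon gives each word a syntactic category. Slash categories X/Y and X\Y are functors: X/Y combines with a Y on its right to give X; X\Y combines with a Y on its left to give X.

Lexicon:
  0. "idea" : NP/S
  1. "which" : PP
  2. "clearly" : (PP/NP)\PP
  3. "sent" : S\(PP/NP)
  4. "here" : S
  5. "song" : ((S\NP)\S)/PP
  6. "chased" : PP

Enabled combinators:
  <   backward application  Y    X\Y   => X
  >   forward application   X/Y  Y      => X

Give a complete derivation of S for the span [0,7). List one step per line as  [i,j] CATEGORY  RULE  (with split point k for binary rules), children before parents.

[0,1] NP/S  lex  "idea"
[1,2] PP  lex  "which"
[2,3] (PP/NP)\PP  lex  "clearly"
[1,3] PP/NP  <  k=2
[3,4] S\(PP/NP)  lex  "sent"
[1,4] S  <  k=3
[0,4] NP  >  k=1
[4,5] S  lex  "here"
[5,6] ((S\NP)\S)/PP  lex  "song"
[6,7] PP  lex  "chased"
[5,7] (S\NP)\S  >  k=6
[4,7] S\NP  <  k=5
[0,7] S  <  k=4

[0,7] S   <
  [0,4] NP   >
    [0,1] "idea" : NP/S
    [1,4] S   <
      [1,3] PP/NP   <
        [1,2] "which" : PP
        [2,3] "clearly" : (PP/NP)\PP
      [3,4] "sent" : S\(PP/NP)
  [4,7] S\NP   <
    [4,5] "here" : S
    [5,7] (S\NP)\S   >
      [5,6] "song" : ((S\NP)\S)/PP
      [6,7] "chased" : PP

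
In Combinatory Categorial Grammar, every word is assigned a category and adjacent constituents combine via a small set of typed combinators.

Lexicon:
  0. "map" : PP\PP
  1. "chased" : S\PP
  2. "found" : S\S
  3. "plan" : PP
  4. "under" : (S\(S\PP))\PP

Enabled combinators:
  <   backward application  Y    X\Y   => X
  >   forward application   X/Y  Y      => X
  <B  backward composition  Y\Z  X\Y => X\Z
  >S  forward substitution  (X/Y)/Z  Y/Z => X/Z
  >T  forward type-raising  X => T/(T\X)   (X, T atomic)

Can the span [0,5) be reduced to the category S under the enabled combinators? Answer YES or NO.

YES

[0,5] S   <
  [0,3] S\PP   <B
    [0,1] "map" : PP\PP
    [1,3] S\PP   <B
      [1,2] "chased" : S\PP
      [2,3] "found" : S\S
  [3,5] S\(S\PP)   <
    [3,4] "plan" : PP
    [4,5] "under" : (S\(S\PP))\PP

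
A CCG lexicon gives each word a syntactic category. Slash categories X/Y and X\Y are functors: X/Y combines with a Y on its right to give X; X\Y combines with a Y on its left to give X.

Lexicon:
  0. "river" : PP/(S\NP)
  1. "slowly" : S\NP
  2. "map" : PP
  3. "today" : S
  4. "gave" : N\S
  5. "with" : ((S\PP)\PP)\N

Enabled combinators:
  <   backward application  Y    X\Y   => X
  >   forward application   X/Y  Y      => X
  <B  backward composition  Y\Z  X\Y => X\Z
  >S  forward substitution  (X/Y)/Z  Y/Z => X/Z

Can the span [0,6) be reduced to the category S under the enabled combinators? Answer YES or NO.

[0,6] S   <
  [0,2] PP   >
    [0,1] "river" : PP/(S\NP)
    [1,2] "slowly" : S\NP
  [2,6] S\PP   <
    [2,3] "map" : PP
    [3,6] (S\PP)\PP   <
      [3,5] N   <
        [3,4] "today" : S
        [4,5] "gave" : N\S
      [5,6] "with" : ((S\PP)\PP)\N

YES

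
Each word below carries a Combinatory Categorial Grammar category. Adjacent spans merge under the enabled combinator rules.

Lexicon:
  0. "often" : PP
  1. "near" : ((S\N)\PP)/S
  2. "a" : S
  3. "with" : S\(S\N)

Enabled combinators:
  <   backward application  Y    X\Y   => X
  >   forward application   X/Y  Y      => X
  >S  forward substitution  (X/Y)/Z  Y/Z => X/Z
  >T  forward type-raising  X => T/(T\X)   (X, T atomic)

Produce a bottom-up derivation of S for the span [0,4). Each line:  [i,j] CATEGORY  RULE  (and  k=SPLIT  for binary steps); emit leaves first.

[0,1] PP  lex  "often"
[1,2] ((S\N)\PP)/S  lex  "near"
[2,3] S  lex  "a"
[1,3] (S\N)\PP  >  k=2
[0,3] S\N  <  k=1
[3,4] S\(S\N)  lex  "with"
[0,4] S  <  k=3

[0,4] S   <
  [0,3] S\N   <
    [0,1] "often" : PP
    [1,3] (S\N)\PP   >
      [1,2] "near" : ((S\N)\PP)/S
      [2,3] "a" : S
  [3,4] "with" : S\(S\N)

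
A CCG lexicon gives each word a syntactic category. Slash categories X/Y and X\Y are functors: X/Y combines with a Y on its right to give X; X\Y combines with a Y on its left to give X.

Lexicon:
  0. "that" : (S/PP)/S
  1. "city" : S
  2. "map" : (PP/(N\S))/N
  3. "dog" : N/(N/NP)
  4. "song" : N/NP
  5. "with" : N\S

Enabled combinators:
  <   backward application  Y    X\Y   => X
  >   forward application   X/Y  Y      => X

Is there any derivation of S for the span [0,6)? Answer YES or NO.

[0,6] S   >
  [0,2] S/PP   >
    [0,1] "that" : (S/PP)/S
    [1,2] "city" : S
  [2,6] PP   >
    [2,5] PP/(N\S)   >
      [2,3] "map" : (PP/(N\S))/N
      [3,5] N   >
        [3,4] "dog" : N/(N/NP)
        [4,5] "song" : N/NP
    [5,6] "with" : N\S

YES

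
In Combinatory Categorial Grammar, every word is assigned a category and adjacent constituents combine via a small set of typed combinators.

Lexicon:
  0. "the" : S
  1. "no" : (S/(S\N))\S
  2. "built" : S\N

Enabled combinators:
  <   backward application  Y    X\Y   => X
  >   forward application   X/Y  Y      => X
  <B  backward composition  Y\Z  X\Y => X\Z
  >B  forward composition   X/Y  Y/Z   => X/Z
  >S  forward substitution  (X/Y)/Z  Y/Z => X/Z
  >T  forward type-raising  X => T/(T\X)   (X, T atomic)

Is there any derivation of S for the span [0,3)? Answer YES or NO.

[0,3] S   >
  [0,2] S/(S\N)   <
    [0,1] "the" : S
    [1,2] "no" : (S/(S\N))\S
  [2,3] "built" : S\N

YES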